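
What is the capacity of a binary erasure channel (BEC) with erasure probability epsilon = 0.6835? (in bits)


C = 1 - epsilon = 1 - 0.6835 = 0.3165

0.3165 bits


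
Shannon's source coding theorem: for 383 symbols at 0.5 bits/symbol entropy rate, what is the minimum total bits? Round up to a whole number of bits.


Minimum bits >= n * H = 383 * 0.5 = 191.5, rounded up to a whole number of bits = 192

192 bits


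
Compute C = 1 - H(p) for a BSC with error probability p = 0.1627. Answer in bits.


H(p) = -p*log2(p) - (1-p)*log2(1-p) = -0.1627*log2(0.1627) - 0.8373*log2(0.8373) = 0.426227 + 0.214502 = 0.6407. C = 1 - H(p) = 1 - 0.6407 = 0.3593

0.3593 bits


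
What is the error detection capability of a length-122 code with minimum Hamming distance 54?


Detection capability = d_min - 1 = 54 - 1 = 53

53 errors


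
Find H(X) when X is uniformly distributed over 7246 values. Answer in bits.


H = log2(n) = log2(7246) = 12.823

12.823 bits


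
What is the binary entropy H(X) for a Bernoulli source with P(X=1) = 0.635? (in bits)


H = -p*log2(p) - (1-p)*log2(1-p). -0.635*log2(0.635) = 0.416034; -0.365*log2(0.365) = 0.530722. H = 0.416034 + 0.530722 = 0.9468

0.9468 bits


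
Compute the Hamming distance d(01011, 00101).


Count differing positions: . ^ ^ ^ . = 3 differences

3


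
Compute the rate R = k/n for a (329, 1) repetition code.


Rate = k/n = 1/329

1/329


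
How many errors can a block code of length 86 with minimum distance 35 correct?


Correction capability = floor((d-1)/2) = floor((35-1)/2) = 17

17 errors


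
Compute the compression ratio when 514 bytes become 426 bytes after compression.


Ratio = original / compressed = 514 / 426 = 1.2066

1.2066


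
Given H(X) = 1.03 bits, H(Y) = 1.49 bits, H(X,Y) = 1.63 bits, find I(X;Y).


I(X;Y) = H(X) + H(Y) - H(X,Y) = 1.03 + 1.49 - 1.63 = 0.89

0.89 bits


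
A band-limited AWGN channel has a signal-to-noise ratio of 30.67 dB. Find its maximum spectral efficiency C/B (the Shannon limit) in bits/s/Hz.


SNR_linear = 10^(30.67/10) = 1166.8096; C/B = log2(1 + SNR_linear) = log2(1 + 1166.8096) = 10.1896

10.1896 bits/s/Hz


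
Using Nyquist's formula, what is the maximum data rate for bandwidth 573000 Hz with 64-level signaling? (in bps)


Rate = 2 * B * log2(M) = 2 * 573000 * 6.0 = 6876000.0

6876000.0 bps


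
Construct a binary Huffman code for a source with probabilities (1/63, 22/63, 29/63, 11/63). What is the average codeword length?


Huffman construction (repeatedly merge the two least-probable nodes; each merge adds 1 bit to every symbol beneath it): 1/63 + 11/63 = 4/21; 4/21 + 22/63 = 34/63; 29/63 + 34/63 = 1. Resulting codeword lengths (in the order the probabilities were given): (3, 2, 1, 3). L_avg = sum(p_i * l_i) = 1/63*3 + 22/63*2 + 29/63*1 + 11/63*3 = 109/63 = 1.7302

1.7302 bits


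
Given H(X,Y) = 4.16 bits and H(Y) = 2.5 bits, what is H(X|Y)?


H(X|Y) = H(X,Y) - H(Y) = 4.16 - 2.5 = 1.66

1.66 bits


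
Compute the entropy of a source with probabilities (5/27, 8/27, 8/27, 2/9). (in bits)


H = -sum(p_i * log2(p_i)). Terms: -(5/27)*log2(5/27) = 0.450548; -(8/27)*log2(8/27) = 0.519967; -(8/27)*log2(8/27) = 0.519967; -(2/9)*log2(2/9) = 0.482206. H = 0.450548 + 0.519967 + 0.519967 + 0.482206 = 1.9727

1.9727 bits


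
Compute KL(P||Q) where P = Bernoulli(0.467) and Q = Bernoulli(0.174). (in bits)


KL = p*log2(p/q) + (1-p)*log2((1-p)/(1-q)) = 0.467*log2(0.467/0.174) + 0.533*log2(0.533/0.826) = 0.3283

0.3283 bits


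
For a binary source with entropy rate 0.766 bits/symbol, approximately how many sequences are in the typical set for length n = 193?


log2|A_typical| = nH = 193 * 0.766 = 147.838, so |A_typical| ~ 2^147.838 = 3.189e+44

3.189e+44


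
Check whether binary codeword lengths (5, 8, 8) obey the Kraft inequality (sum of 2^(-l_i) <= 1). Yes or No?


Kraft sum = sum(2^(-l_i)) = 0.0391, need <= 1. Result: satisfied (a binary prefix-free code with these lengths exists)

Yes


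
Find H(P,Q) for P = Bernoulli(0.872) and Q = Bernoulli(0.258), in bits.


H(P,Q) = -p*log2(q) - (1-p)*log2(1-q). -0.872*log2(0.258) = 1.704374; -0.128*log2(0.742) = 0.055105. H(P,Q) = 1.704374 + 0.055105 = 1.7595

1.7595 bits


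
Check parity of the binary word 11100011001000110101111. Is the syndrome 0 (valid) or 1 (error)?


Syndrome = XOR of all bits = 1 XOR 1 XOR 1 XOR 0 XOR 0 XOR 0 XOR 1 XOR 1 XOR 0 XOR 0 XOR 1 XOR 0 XOR 0 XOR 0 XOR 1 XOR 1 XOR 0 XOR 1 XOR 0 XOR 1 XOR 1 XOR 1 XOR 1 = 1

1


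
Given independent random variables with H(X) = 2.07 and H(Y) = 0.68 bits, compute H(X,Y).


For independent variables, H(X,Y) = H(X) + H(Y) = 2.07 + 0.68 = 2.75

2.75 bits


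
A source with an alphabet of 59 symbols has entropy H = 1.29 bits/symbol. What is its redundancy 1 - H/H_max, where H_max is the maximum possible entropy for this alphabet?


H_max = log2(K) = log2(59) = 5.8826 bits/symbol. Redundancy = 1 - H/H_max = 1 - 1.29/5.8826 = 1 - 0.2193 = 0.7807

0.7807


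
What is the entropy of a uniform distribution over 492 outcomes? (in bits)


H = log2(n) = log2(492) = 8.9425

8.9425 bits


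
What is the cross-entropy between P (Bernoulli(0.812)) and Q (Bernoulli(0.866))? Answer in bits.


H(P,Q) = -p*log2(q) - (1-p)*log2(1-q). -0.812*log2(0.866) = 0.168540; -0.188*log2(0.134) = 0.545143. H(P,Q) = 0.168540 + 0.545143 = 0.7137

0.7137 bits


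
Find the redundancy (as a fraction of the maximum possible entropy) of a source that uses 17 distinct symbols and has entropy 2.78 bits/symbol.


H_max = log2(K) = log2(17) = 4.0875 bits/symbol. Redundancy = 1 - H/H_max = 1 - 2.78/4.0875 = 1 - 0.6801 = 0.3199

0.3199


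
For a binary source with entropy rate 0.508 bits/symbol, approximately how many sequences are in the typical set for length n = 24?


log2|A_typical| = nH = 24 * 0.508 = 12.192, so |A_typical| ~ 2^12.192 = 4.679e+03

4.679e+03


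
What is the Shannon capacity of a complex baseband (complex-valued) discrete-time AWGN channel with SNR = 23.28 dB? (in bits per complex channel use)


SNR_linear = 10^(23.28/10) = 212.8139; C = log2(1 + SNR_linear) = log2(1 + 212.8139) = 7.7402

7.7402 bits/channel use


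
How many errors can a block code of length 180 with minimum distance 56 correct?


Correction capability = floor((d-1)/2) = floor((56-1)/2) = 27

27 errors


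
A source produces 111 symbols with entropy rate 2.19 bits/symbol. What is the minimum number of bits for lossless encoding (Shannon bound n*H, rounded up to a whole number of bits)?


Minimum bits >= n * H = 111 * 2.19 = 243.09, rounded up to a whole number of bits = 244

244 bits


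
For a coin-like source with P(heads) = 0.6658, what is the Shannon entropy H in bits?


H = -p*log2(p) - (1-p)*log2(1-p). -0.6658*log2(0.6658) = 0.390718; -0.3342*log2(0.3342) = 0.528443. H = 0.390718 + 0.528443 = 0.9192

0.9192 bits


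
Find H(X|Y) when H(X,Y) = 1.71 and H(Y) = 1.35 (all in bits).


H(X|Y) = H(X,Y) - H(Y) = 1.71 - 1.35 = 0.36

0.36 bits


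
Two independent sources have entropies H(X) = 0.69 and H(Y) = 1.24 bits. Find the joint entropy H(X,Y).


For independent variables, H(X,Y) = H(X) + H(Y) = 0.69 + 1.24 = 1.93

1.93 bits


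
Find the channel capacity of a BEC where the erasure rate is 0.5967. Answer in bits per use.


C = 1 - epsilon = 1 - 0.5967 = 0.4033

0.4033 bits


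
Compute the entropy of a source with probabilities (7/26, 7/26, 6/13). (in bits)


H = -sum(p_i * log2(p_i)). Terms: -(7/26)*log2(7/26) = 0.509677; -(7/26)*log2(7/26) = 0.509677; -(6/13)*log2(6/13) = 0.514836. H = 0.509677 + 0.509677 + 0.514836 = 1.5342

1.5342 bits


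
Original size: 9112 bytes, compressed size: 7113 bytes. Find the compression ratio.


Ratio = original / compressed = 9112 / 7113 = 1.281

1.281


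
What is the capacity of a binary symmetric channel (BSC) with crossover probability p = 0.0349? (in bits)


H(p) = -p*log2(p) - (1-p)*log2(1-p) = -0.0349*log2(0.0349) - 0.9651*log2(0.9651) = 0.168938 + 0.049461 = 0.2184. C = 1 - H(p) = 1 - 0.2184 = 0.7816

0.7816 bits


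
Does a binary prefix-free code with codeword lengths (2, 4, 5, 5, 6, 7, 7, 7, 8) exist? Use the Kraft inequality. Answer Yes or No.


Kraft sum = sum(2^(-l_i)) = 0.418, need <= 1. Result: satisfied (a binary prefix-free code with these lengths exists)

Yes


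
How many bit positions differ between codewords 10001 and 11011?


Count differing positions: . ^ . ^ . = 2 differences

2


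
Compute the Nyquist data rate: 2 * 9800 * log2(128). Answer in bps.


Rate = 2 * B * log2(M) = 2 * 9800 * 7.0 = 137200.0

137200.0 bps


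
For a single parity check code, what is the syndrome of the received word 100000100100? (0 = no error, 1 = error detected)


Syndrome = XOR of all bits = 1 XOR 0 XOR 0 XOR 0 XOR 0 XOR 0 XOR 1 XOR 0 XOR 0 XOR 1 XOR 0 XOR 0 = 1

1


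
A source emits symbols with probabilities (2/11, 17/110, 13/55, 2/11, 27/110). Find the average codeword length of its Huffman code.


Huffman construction (repeatedly merge the two least-probable nodes; each merge adds 1 bit to every symbol beneath it): 17/110 + 2/11 = 37/110; 2/11 + 13/55 = 23/55; 27/110 + 37/110 = 32/55; 23/55 + 32/55 = 1. Resulting codeword lengths (in the order the probabilities were given): (3, 3, 2, 2, 2). L_avg = sum(p_i * l_i) = 2/11*3 + 17/110*3 + 13/55*2 + 2/11*2 + 27/110*2 = 257/110 = 2.3364

2.3364 bits


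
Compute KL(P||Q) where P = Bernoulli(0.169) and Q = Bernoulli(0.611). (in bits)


KL = p*log2(p/q) + (1-p)*log2((1-p)/(1-q)) = 0.169*log2(0.169/0.611) + 0.831*log2(0.831/0.389) = 0.5967

0.5967 bits


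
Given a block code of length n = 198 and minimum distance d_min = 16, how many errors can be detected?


Detection capability = d_min - 1 = 16 - 1 = 15

15 errors


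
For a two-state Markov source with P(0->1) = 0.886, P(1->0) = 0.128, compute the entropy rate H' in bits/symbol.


Stationary distribution: pi_0 = p10/(p01+p10) = 0.1262, pi_1 = 0.8738. Entropy rate H' = pi_0*H(p01) + pi_1*H(p10) = 0.1262*0.5119 + 0.8738*0.5519 = 0.5469

0.5469 bits/symbol


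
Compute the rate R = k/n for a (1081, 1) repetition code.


Rate = k/n = 1/1081

1/1081


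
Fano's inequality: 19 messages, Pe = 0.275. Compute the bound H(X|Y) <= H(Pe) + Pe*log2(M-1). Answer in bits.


H(Pe) = -Pe*log2(Pe) - (1-Pe)*log2(1-Pe) = -0.275*log2(0.275) - 0.725*log2(0.725) = 0.512187 + 0.336362 = 0.8485. Pe*log2(M-1) = 0.275*log2(18) = 1.146729. Bound = H(Pe) + Pe*log2(M-1) = 0.512187 + 0.336362 + 1.146729 = 1.9953

1.9953 bits


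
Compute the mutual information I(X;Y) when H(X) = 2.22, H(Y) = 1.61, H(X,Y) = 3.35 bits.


I(X;Y) = H(X) + H(Y) - H(X,Y) = 2.22 + 1.61 - 3.35 = 0.48

0.48 bits


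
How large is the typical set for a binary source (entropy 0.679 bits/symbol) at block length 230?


log2|A_typical| = nH = 230 * 0.679 = 156.17, so |A_typical| ~ 2^156.17 = 1.028e+47

1.028e+47


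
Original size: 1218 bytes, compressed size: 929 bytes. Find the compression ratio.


Ratio = original / compressed = 1218 / 929 = 1.3111

1.3111


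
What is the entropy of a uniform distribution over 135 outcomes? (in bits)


H = log2(n) = log2(135) = 7.0768

7.0768 bits


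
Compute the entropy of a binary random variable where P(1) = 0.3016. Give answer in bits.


H = -p*log2(p) - (1-p)*log2(1-p). -0.3016*log2(0.3016) = 0.521554; -0.6984*log2(0.6984) = 0.361684. H = 0.521554 + 0.361684 = 0.8832

0.8832 bits


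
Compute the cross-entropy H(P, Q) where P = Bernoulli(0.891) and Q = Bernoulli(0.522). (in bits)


H(P,Q) = -p*log2(q) - (1-p)*log2(1-q). -0.891*log2(0.522) = 0.835650; -0.109*log2(0.478) = 0.116076. H(P,Q) = 0.835650 + 0.116076 = 0.9517

0.9517 bits


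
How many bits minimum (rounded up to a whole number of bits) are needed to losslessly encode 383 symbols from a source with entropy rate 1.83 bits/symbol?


Minimum bits >= n * H = 383 * 1.83 = 700.89, rounded up to a whole number of bits = 701

701 bits


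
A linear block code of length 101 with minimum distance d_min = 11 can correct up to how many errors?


Correction capability = floor((d-1)/2) = floor((11-1)/2) = 5

5 errors


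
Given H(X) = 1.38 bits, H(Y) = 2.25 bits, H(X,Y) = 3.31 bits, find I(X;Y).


I(X;Y) = H(X) + H(Y) - H(X,Y) = 1.38 + 2.25 - 3.31 = 0.32

0.32 bits


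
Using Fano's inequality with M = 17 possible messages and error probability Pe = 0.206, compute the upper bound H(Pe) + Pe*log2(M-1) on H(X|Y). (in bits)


H(Pe) = -Pe*log2(Pe) - (1-Pe)*log2(1-Pe) = -0.206*log2(0.206) - 0.794*log2(0.794) = 0.469532 + 0.264235 = 0.7338. Pe*log2(M-1) = 0.206*log2(16) = 0.824000. Bound = H(Pe) + Pe*log2(M-1) = 0.469532 + 0.264235 + 0.824000 = 1.5578

1.5578 bits


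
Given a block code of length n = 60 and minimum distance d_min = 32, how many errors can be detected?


Detection capability = d_min - 1 = 32 - 1 = 31

31 errors


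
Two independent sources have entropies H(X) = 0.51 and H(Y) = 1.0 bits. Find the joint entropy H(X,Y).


For independent variables, H(X,Y) = H(X) + H(Y) = 0.51 + 1.0 = 1.51

1.51 bits


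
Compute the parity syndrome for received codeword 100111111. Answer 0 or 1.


Syndrome = XOR of all bits = 1 XOR 0 XOR 0 XOR 1 XOR 1 XOR 1 XOR 1 XOR 1 XOR 1 = 1

1


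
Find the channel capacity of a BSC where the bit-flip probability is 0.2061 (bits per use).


H(p) = -p*log2(p) - (1-p)*log2(1-p) = -0.2061*log2(0.2061) - 0.7939*log2(0.7939) = 0.469616 + 0.264346 = 0.734. C = 1 - H(p) = 1 - 0.734 = 0.266

0.266 bits


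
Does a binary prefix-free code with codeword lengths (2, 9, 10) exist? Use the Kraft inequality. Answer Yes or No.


Kraft sum = sum(2^(-l_i)) = 0.2529, need <= 1. Result: satisfied (a binary prefix-free code with these lengths exists)

Yes


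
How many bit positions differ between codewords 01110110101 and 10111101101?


Count differing positions: ^ ^ . . ^ . ^ ^ . . . = 5 differences

5


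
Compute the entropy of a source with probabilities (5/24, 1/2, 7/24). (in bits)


H = -sum(p_i * log2(p_i)). Terms: -(5/24)*log2(5/24) = 0.471466; -(1/2)*log2(1/2) = 0.500000; -(7/24)*log2(7/24) = 0.518469. H = 0.471466 + 0.500000 + 0.518469 = 1.4899

1.4899 bits


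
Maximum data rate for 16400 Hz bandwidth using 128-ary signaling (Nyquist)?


Rate = 2 * B * log2(M) = 2 * 16400 * 7.0 = 229600.0

229600.0 bps


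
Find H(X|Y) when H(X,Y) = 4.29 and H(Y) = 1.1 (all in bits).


H(X|Y) = H(X,Y) - H(Y) = 4.29 - 1.1 = 3.19

3.19 bits


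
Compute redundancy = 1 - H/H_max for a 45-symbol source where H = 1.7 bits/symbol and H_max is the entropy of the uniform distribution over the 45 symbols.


H_max = log2(K) = log2(45) = 5.4919 bits/symbol. Redundancy = 1 - H/H_max = 1 - 1.7/5.4919 = 1 - 0.3095 = 0.6905

0.6905


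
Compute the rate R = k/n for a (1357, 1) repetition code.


Rate = k/n = 1/1357

1/1357


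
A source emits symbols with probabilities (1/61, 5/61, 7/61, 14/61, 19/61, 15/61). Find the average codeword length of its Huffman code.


Huffman construction (repeatedly merge the two least-probable nodes; each merge adds 1 bit to every symbol beneath it): 1/61 + 5/61 = 6/61; 6/61 + 7/61 = 13/61; 13/61 + 14/61 = 27/61; 15/61 + 19/61 = 34/61; 27/61 + 34/61 = 1. Resulting codeword lengths (in the order the probabilities were given): (4, 4, 3, 2, 2, 2). L_avg = sum(p_i * l_i) = 1/61*4 + 5/61*4 + 7/61*3 + 14/61*2 + 19/61*2 + 15/61*2 = 141/61 = 2.3115

2.3115 bits


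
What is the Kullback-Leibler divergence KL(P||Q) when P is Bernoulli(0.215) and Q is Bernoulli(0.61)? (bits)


KL = p*log2(p/q) + (1-p)*log2((1-p)/(1-q)) = 0.215*log2(0.215/0.61) + 0.785*log2(0.785/0.39) = 0.4688

0.4688 bits


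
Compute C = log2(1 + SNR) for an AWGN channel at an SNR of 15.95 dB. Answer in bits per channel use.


SNR_linear = 10^(15.95/10) = 39.355; C = log2(1 + SNR_linear) = log2(1 + 39.355) = 5.3347

5.3347 bits/channel use


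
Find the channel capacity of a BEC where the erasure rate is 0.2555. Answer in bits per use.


C = 1 - epsilon = 1 - 0.2555 = 0.7445

0.7445 bits


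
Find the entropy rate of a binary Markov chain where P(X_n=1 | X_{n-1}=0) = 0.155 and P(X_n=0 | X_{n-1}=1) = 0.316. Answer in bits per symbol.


Stationary distribution: pi_0 = p10/(p01+p10) = 0.6709, pi_1 = 0.3291. Entropy rate H' = pi_0*H(p01) + pi_1*H(p10) = 0.6709*0.6222 + 0.3291*0.9 = 0.7136

0.7136 bits/symbol


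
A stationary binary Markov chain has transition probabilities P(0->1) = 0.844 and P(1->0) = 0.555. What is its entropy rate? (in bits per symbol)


Stationary distribution: pi_0 = p10/(p01+p10) = 0.3967, pi_1 = 0.6033. Entropy rate H' = pi_0*H(p01) + pi_1*H(p10) = 0.3967*0.6247 + 0.6033*0.9913 = 0.8458

0.8458 bits/symbol


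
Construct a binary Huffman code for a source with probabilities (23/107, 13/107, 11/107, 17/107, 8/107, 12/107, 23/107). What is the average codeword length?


Huffman construction (repeatedly merge the two least-probable nodes; each merge adds 1 bit to every symbol beneath it): 8/107 + 11/107 = 19/107; 12/107 + 13/107 = 25/107; 17/107 + 19/107 = 36/107; 23/107 + 23/107 = 46/107; 25/107 + 36/107 = 61/107; 46/107 + 61/107 = 1. Resulting codeword lengths (in the order the probabilities were given): (2, 3, 4, 3, 4, 3, 2). L_avg = sum(p_i * l_i) = 23/107*2 + 13/107*3 + 11/107*4 + 17/107*3 + 8/107*4 + 12/107*3 + 23/107*2 = 294/107 = 2.7477

2.7477 bits


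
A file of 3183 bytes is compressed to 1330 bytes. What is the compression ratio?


Ratio = original / compressed = 3183 / 1330 = 2.3932

2.3932


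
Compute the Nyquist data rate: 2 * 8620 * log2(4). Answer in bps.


Rate = 2 * B * log2(M) = 2 * 8620 * 2.0 = 34480.0

34480.0 bps


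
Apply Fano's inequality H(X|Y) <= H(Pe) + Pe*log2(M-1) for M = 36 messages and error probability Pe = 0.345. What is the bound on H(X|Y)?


H(Pe) = -Pe*log2(Pe) - (1-Pe)*log2(1-Pe) = -0.345*log2(0.345) - 0.655*log2(0.655) = 0.529689 + 0.399834 = 0.9295. Pe*log2(M-1) = 0.345*log2(35) = 1.769603. Bound = H(Pe) + Pe*log2(M-1) = 0.529689 + 0.399834 + 1.769603 = 2.6991

2.6991 bits


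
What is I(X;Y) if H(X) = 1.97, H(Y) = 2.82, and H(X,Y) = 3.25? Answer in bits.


I(X;Y) = H(X) + H(Y) - H(X,Y) = 1.97 + 2.82 - 3.25 = 1.54

1.54 bits


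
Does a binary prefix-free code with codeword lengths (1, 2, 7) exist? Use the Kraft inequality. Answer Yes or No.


Kraft sum = sum(2^(-l_i)) = 0.7578, need <= 1. Result: satisfied (a binary prefix-free code with these lengths exists)

Yes


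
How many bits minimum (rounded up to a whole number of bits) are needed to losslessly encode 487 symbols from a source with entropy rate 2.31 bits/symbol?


Minimum bits >= n * H = 487 * 2.31 = 1124.97, rounded up to a whole number of bits = 1125

1125 bits


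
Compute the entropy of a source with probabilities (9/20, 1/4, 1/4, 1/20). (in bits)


H = -sum(p_i * log2(p_i)). Terms: -(9/20)*log2(9/20) = 0.518401; -(1/4)*log2(1/4) = 0.500000; -(1/4)*log2(1/4) = 0.500000; -(1/20)*log2(1/20) = 0.216096. H = 0.518401 + 0.500000 + 0.500000 + 0.216096 = 1.7345

1.7345 bits


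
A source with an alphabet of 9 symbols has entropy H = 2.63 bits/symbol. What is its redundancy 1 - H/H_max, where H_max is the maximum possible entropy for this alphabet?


H_max = log2(K) = log2(9) = 3.1699 bits/symbol. Redundancy = 1 - H/H_max = 1 - 2.63/3.1699 = 1 - 0.8297 = 0.1703

0.1703


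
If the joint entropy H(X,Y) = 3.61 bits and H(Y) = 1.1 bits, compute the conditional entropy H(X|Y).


H(X|Y) = H(X,Y) - H(Y) = 3.61 - 1.1 = 2.51

2.51 bits


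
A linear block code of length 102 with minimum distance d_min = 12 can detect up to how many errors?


Detection capability = d_min - 1 = 12 - 1 = 11

11 errors


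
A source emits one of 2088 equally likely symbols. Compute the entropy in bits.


H = log2(n) = log2(2088) = 11.0279

11.0279 bits


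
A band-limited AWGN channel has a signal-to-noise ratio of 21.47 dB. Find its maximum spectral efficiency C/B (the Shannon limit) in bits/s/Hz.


SNR_linear = 10^(21.47/10) = 140.2814; C/B = log2(1 + SNR_linear) = log2(1 + 140.2814) = 7.1424

7.1424 bits/s/Hz


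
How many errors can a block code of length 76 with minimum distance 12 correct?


Correction capability = floor((d-1)/2) = floor((12-1)/2) = 5

5 errors


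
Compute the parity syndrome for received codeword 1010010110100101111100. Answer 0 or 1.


Syndrome = XOR of all bits = 1 XOR 0 XOR 1 XOR 0 XOR 0 XOR 1 XOR 0 XOR 1 XOR 1 XOR 0 XOR 1 XOR 0 XOR 0 XOR 1 XOR 0 XOR 1 XOR 1 XOR 1 XOR 1 XOR 1 XOR 0 XOR 0 = 0

0


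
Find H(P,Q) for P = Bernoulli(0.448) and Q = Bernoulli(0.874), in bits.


H(P,Q) = -p*log2(q) - (1-p)*log2(1-q). -0.448*log2(0.874) = 0.087044; -0.552*log2(0.126) = 1.649654. H(P,Q) = 0.087044 + 1.649654 = 1.7367

1.7367 bits


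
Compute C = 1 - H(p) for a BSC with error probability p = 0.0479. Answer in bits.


H(p) = -p*log2(p) - (1-p)*log2(1-p) = -0.0479*log2(0.0479) - 0.9521*log2(0.9521) = 0.209985 + 0.067423 = 0.2774. C = 1 - H(p) = 1 - 0.2774 = 0.7226

0.7226 bits


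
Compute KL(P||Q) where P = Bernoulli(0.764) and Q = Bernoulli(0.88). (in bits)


KL = p*log2(p/q) + (1-p)*log2((1-p)/(1-q)) = 0.764*log2(0.764/0.88) + 0.236*log2(0.236/0.12) = 0.0745

0.0745 bits


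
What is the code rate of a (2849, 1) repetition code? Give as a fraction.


Rate = k/n = 1/2849

1/2849


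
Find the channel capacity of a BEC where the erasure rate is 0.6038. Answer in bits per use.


C = 1 - epsilon = 1 - 0.6038 = 0.3962

0.3962 bits


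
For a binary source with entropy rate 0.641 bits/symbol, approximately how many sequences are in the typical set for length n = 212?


log2|A_typical| = nH = 212 * 0.641 = 135.892, so |A_typical| ~ 2^135.892 = 8.083e+40

8.083e+40


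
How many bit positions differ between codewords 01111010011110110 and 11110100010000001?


Count differing positions: ^ . . . ^ ^ ^ . . . ^ ^ ^ . ^ ^ ^ = 10 differences

10


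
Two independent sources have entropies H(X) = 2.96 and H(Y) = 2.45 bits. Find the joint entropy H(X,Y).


For independent variables, H(X,Y) = H(X) + H(Y) = 2.96 + 2.45 = 5.41

5.41 bits


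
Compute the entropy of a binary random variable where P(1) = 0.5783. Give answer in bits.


H = -p*log2(p) - (1-p)*log2(1-p). -0.5783*log2(0.5783) = 0.456921; -0.4217*log2(0.4217) = 0.525316. H = 0.456921 + 0.525316 = 0.9822

0.9822 bits


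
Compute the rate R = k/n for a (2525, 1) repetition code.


Rate = k/n = 1/2525

1/2525


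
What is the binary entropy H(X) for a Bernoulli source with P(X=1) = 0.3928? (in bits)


H = -p*log2(p) - (1-p)*log2(1-p). -0.3928*log2(0.3928) = 0.529547; -0.6072*log2(0.6072) = 0.437036. H = 0.529547 + 0.437036 = 0.9666

0.9666 bits


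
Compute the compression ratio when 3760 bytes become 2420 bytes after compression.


Ratio = original / compressed = 3760 / 2420 = 1.5537

1.5537


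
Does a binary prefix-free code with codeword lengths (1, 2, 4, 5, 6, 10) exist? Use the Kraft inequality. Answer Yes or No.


Kraft sum = sum(2^(-l_i)) = 0.8604, need <= 1. Result: satisfied (a binary prefix-free code with these lengths exists)

Yes


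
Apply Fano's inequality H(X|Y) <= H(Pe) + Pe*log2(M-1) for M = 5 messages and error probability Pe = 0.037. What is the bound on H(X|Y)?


H(Pe) = -Pe*log2(Pe) - (1-Pe)*log2(1-Pe) = -0.037*log2(0.037) - 0.963*log2(0.963) = 0.175984 + 0.052380 = 0.2284. Pe*log2(M-1) = 0.037*log2(4) = 0.074000. Bound = H(Pe) + Pe*log2(M-1) = 0.175984 + 0.052380 + 0.074000 = 0.3024

0.3024 bits


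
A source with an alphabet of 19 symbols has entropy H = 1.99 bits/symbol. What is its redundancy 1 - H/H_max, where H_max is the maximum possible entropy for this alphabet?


H_max = log2(K) = log2(19) = 4.2479 bits/symbol. Redundancy = 1 - H/H_max = 1 - 1.99/4.2479 = 1 - 0.4685 = 0.5315

0.5315


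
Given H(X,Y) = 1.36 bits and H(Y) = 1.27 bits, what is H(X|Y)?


H(X|Y) = H(X,Y) - H(Y) = 1.36 - 1.27 = 0.09

0.09 bits


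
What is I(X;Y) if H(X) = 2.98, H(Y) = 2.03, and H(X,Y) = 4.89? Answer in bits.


I(X;Y) = H(X) + H(Y) - H(X,Y) = 2.98 + 2.03 - 4.89 = 0.12

0.12 bits


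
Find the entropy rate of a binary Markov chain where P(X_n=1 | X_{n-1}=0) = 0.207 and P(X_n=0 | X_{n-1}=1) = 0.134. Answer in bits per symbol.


Stationary distribution: pi_0 = p10/(p01+p10) = 0.393, pi_1 = 0.607. Entropy rate H' = pi_0*H(p01) + pi_1*H(p10) = 0.393*0.7357 + 0.607*0.5683 = 0.6341

0.6341 bits/symbol


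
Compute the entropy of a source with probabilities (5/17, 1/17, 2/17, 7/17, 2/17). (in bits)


H = -sum(p_i * log2(p_i)). Terms: -(5/17)*log2(5/17) = 0.519275; -(1/17)*log2(1/17) = 0.240439; -(2/17)*log2(2/17) = 0.363231; -(7/17)*log2(7/17) = 0.527103; -(2/17)*log2(2/17) = 0.363231. H = 0.519275 + 0.240439 + 0.363231 + 0.527103 + 0.363231 = 2.0133

2.0133 bits


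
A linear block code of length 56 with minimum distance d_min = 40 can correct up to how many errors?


Correction capability = floor((d-1)/2) = floor((40-1)/2) = 19

19 errors


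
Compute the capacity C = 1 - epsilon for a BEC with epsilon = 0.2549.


C = 1 - epsilon = 1 - 0.2549 = 0.7451

0.7451 bits


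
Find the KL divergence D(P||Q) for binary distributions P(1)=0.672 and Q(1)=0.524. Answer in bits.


KL = p*log2(p/q) + (1-p)*log2((1-p)/(1-q)) = 0.672*log2(0.672/0.524) + 0.328*log2(0.328/0.476) = 0.065

0.065 bits


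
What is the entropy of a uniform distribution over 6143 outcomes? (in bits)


H = log2(n) = log2(6143) = 12.5847

12.5847 bits


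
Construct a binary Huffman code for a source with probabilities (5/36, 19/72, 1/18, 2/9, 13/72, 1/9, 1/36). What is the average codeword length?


Huffman construction (repeatedly merge the two least-probable nodes; each merge adds 1 bit to every symbol beneath it): 1/36 + 1/18 = 1/12; 1/12 + 1/9 = 7/36; 5/36 + 13/72 = 23/72; 7/36 + 2/9 = 5/12; 19/72 + 23/72 = 7/12; 5/12 + 7/12 = 1. Resulting codeword lengths (in the order the probabilities were given): (3, 2, 4, 2, 3, 3, 4). L_avg = sum(p_i * l_i) = 5/36*3 + 19/72*2 + 1/18*4 + 2/9*2 + 13/72*3 + 1/9*3 + 1/36*4 = 187/72 = 2.5972

2.5972 bits


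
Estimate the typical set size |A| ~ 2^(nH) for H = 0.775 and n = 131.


log2|A_typical| = nH = 131 * 0.775 = 101.525, so |A_typical| ~ 2^101.525 = 3.648e+30

3.648e+30


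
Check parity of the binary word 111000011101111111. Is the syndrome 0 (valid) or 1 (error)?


Syndrome = XOR of all bits = 1 XOR 1 XOR 1 XOR 0 XOR 0 XOR 0 XOR 0 XOR 1 XOR 1 XOR 1 XOR 0 XOR 1 XOR 1 XOR 1 XOR 1 XOR 1 XOR 1 XOR 1 = 1

1


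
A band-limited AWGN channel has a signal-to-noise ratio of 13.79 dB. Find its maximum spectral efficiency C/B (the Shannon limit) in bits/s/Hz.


SNR_linear = 10^(13.79/10) = 23.9332; C/B = log2(1 + SNR_linear) = log2(1 + 23.9332) = 4.64

4.64 bits/s/Hz


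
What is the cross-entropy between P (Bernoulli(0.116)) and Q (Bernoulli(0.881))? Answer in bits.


H(P,Q) = -p*log2(q) - (1-p)*log2(1-q). -0.116*log2(0.881) = 0.021203; -0.884*log2(0.119) = 2.714734. H(P,Q) = 0.021203 + 2.714734 = 2.7359

2.7359 bits


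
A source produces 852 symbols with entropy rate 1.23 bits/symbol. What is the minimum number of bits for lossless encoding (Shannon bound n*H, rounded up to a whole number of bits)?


Minimum bits >= n * H = 852 * 1.23 = 1047.96, rounded up to a whole number of bits = 1048

1048 bits


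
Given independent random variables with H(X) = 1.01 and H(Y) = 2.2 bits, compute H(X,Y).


For independent variables, H(X,Y) = H(X) + H(Y) = 1.01 + 2.2 = 3.21

3.21 bits


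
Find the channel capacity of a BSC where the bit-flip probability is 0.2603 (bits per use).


H(p) = -p*log2(p) - (1-p)*log2(1-p) = -0.2603*log2(0.2603) - 0.7397*log2(0.7397) = 0.505438 + 0.321760 = 0.8272. C = 1 - H(p) = 1 - 0.8272 = 0.1728

0.1728 bits


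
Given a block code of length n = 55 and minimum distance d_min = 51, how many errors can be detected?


Detection capability = d_min - 1 = 51 - 1 = 50

50 errors


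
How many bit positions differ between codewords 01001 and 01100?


Count differing positions: . . ^ . ^ = 2 differences

2


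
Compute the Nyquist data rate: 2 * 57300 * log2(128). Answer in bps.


Rate = 2 * B * log2(M) = 2 * 57300 * 7.0 = 802200.0

802200.0 bps


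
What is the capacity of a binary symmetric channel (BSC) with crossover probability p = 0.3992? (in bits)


H(p) = -p*log2(p) - (1-p)*log2(1-p) = -0.3992*log2(0.3992) - 0.6008*log2(0.6008) = 0.528867 + 0.441614 = 0.9705. C = 1 - H(p) = 1 - 0.9705 = 0.0295

0.0295 bits


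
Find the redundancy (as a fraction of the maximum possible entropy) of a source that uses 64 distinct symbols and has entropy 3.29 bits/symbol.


H_max = log2(K) = log2(64) = 6.0 bits/symbol. Redundancy = 1 - H/H_max = 1 - 3.29/6.0 = 1 - 0.5483 = 0.4517

0.4517


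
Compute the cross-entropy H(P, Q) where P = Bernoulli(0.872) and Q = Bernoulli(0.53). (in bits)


H(P,Q) = -p*log2(q) - (1-p)*log2(1-q). -0.872*log2(0.53) = 0.798696; -0.128*log2(0.47) = 0.139426. H(P,Q) = 0.798696 + 0.139426 = 0.9381

0.9381 bits


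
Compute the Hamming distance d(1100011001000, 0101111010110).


Count differing positions: ^ . . ^ ^ . . . ^ ^ ^ ^ . = 7 differences

7


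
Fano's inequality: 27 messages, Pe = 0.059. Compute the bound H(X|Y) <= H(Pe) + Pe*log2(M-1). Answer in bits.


H(Pe) = -Pe*log2(Pe) - (1-Pe)*log2(1-Pe) = -0.059*log2(0.059) - 0.941*log2(0.941) = 0.240905 + 0.082557 = 0.3235. Pe*log2(M-1) = 0.059*log2(26) = 0.277326. Bound = H(Pe) + Pe*log2(M-1) = 0.240905 + 0.082557 + 0.277326 = 0.6008

0.6008 bits


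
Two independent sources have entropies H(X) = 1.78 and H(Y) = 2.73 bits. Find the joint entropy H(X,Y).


For independent variables, H(X,Y) = H(X) + H(Y) = 1.78 + 2.73 = 4.51

4.51 bits


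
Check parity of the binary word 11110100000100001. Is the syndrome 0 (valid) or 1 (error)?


Syndrome = XOR of all bits = 1 XOR 1 XOR 1 XOR 1 XOR 0 XOR 1 XOR 0 XOR 0 XOR 0 XOR 0 XOR 0 XOR 1 XOR 0 XOR 0 XOR 0 XOR 0 XOR 1 = 1

1


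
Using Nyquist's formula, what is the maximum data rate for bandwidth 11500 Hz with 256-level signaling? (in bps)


Rate = 2 * B * log2(M) = 2 * 11500 * 8.0 = 184000.0

184000.0 bps


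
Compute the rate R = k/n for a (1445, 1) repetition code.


Rate = k/n = 1/1445

1/1445


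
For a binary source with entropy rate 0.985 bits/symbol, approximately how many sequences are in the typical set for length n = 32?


log2|A_typical| = nH = 32 * 0.985 = 31.52, so |A_typical| ~ 2^31.52 = 3.079e+09

3.079e+09


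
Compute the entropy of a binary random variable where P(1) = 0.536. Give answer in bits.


H = -p*log2(p) - (1-p)*log2(1-p). -0.536*log2(0.536) = 0.482237; -0.464*log2(0.464) = 0.514021. H = 0.482237 + 0.514021 = 0.9963

0.9963 bits


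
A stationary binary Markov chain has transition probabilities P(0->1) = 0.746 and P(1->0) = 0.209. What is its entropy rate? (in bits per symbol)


Stationary distribution: pi_0 = p10/(p01+p10) = 0.2188, pi_1 = 0.7812. Entropy rate H' = pi_0*H(p01) + pi_1*H(p10) = 0.2188*0.8176 + 0.7812*0.7396 = 0.7566

0.7566 bits/symbol


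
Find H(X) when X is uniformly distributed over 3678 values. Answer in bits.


H = log2(n) = log2(3678) = 11.8447

11.8447 bits


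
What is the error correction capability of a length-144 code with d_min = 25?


Correction capability = floor((d-1)/2) = floor((25-1)/2) = 12

12 errors


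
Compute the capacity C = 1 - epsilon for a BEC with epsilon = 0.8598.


C = 1 - epsilon = 1 - 0.8598 = 0.1402

0.1402 bits


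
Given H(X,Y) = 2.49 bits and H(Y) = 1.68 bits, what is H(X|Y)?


H(X|Y) = H(X,Y) - H(Y) = 2.49 - 1.68 = 0.81

0.81 bits


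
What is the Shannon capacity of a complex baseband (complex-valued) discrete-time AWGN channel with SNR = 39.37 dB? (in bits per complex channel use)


SNR_linear = 10^(39.37/10) = 8649.6792; C = log2(1 + SNR_linear) = log2(1 + 8649.6792) = 13.0786

13.0786 bits/channel use


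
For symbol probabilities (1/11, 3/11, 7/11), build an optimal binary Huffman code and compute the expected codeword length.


Huffman construction (repeatedly merge the two least-probable nodes; each merge adds 1 bit to every symbol beneath it): 1/11 + 3/11 = 4/11; 4/11 + 7/11 = 1. Resulting codeword lengths (in the order the probabilities were given): (2, 2, 1). L_avg = sum(p_i * l_i) = 1/11*2 + 3/11*2 + 7/11*1 = 15/11 = 1.3636

1.3636 bits


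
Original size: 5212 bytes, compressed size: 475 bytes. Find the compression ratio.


Ratio = original / compressed = 5212 / 475 = 10.9726

10.9726


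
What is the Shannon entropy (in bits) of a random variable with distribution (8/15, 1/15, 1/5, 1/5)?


H = -sum(p_i * log2(p_i)). Terms: -(8/15)*log2(8/15) = 0.483675; -(1/15)*log2(1/15) = 0.260459; -(1/5)*log2(1/5) = 0.464386; -(1/5)*log2(1/5) = 0.464386. H = 0.483675 + 0.260459 + 0.464386 + 0.464386 = 1.6729

1.6729 bits


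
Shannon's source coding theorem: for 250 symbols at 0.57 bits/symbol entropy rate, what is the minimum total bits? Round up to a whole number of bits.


Minimum bits >= n * H = 250 * 0.57 = 142.5, rounded up to a whole number of bits = 143

143 bits


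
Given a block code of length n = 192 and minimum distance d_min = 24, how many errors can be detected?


Detection capability = d_min - 1 = 24 - 1 = 23

23 errors


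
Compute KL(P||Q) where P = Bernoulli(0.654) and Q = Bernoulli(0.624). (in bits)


KL = p*log2(p/q) + (1-p)*log2((1-p)/(1-q)) = 0.654*log2(0.654/0.624) + 0.346*log2(0.346/0.376) = 0.0028

0.0028 bits


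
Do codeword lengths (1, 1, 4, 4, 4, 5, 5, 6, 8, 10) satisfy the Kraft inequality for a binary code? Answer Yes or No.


Kraft sum = sum(2^(-l_i)) = 1.2705, need <= 1. Result: violated (a binary prefix-free code with these lengths cannot exist)

No


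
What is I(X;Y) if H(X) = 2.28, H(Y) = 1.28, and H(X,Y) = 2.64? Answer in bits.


I(X;Y) = H(X) + H(Y) - H(X,Y) = 2.28 + 1.28 - 2.64 = 0.92

0.92 bits


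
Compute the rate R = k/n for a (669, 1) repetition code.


Rate = k/n = 1/669

1/669


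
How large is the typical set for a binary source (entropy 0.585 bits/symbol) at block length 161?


log2|A_typical| = nH = 161 * 0.585 = 94.185, so |A_typical| ~ 2^94.185 = 2.252e+28

2.252e+28


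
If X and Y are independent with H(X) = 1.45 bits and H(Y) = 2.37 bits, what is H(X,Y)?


For independent variables, H(X,Y) = H(X) + H(Y) = 1.45 + 2.37 = 3.82

3.82 bits


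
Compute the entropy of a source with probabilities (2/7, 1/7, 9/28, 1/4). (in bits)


H = -sum(p_i * log2(p_i)). Terms: -(2/7)*log2(2/7) = 0.516387; -(1/7)*log2(1/7) = 0.401051; -(9/28)*log2(9/28) = 0.526317; -(1/4)*log2(1/4) = 0.500000. H = 0.516387 + 0.401051 + 0.526317 + 0.500000 = 1.9438

1.9438 bits


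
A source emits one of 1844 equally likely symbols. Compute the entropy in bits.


H = log2(n) = log2(1844) = 10.8486

10.8486 bits


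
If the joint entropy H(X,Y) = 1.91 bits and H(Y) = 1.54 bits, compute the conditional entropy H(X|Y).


H(X|Y) = H(X,Y) - H(Y) = 1.91 - 1.54 = 0.37

0.37 bits


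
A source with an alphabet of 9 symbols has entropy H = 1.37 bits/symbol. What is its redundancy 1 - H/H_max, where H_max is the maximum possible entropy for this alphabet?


H_max = log2(K) = log2(9) = 3.1699 bits/symbol. Redundancy = 1 - H/H_max = 1 - 1.37/3.1699 = 1 - 0.4322 = 0.5678

0.5678


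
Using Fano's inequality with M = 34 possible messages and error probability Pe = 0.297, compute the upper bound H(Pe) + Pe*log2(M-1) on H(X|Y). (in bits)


H(Pe) = -Pe*log2(Pe) - (1-Pe)*log2(1-Pe) = -0.297*log2(0.297) - 0.703*log2(0.703) = 0.520185 + 0.357408 = 0.8776. Pe*log2(M-1) = 0.297*log2(33) = 1.498185. Bound = H(Pe) + Pe*log2(M-1) = 0.520185 + 0.357408 + 1.498185 = 2.3758

2.3758 bits


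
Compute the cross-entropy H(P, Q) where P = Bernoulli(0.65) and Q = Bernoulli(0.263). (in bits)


H(P,Q) = -p*log2(q) - (1-p)*log2(1-q). -0.65*log2(0.263) = 1.252462; -0.35*log2(0.737) = 0.154092. H(P,Q) = 1.252462 + 0.154092 = 1.4066

1.4066 bits


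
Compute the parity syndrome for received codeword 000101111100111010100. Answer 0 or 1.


Syndrome = XOR of all bits = 0 XOR 0 XOR 0 XOR 1 XOR 0 XOR 1 XOR 1 XOR 1 XOR 1 XOR 1 XOR 0 XOR 0 XOR 1 XOR 1 XOR 1 XOR 0 XOR 1 XOR 0 XOR 1 XOR 0 XOR 0 = 1

1


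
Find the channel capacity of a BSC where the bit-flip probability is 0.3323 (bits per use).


H(p) = -p*log2(p) - (1-p)*log2(1-p) = -0.3323*log2(0.3323) - 0.6677*log2(0.6677) = 0.528172 + 0.389088 = 0.9173. C = 1 - H(p) = 1 - 0.9173 = 0.0827

0.0827 bits


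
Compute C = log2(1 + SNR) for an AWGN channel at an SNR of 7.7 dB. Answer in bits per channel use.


SNR_linear = 10^(7.7/10) = 5.8884; C = log2(1 + SNR_linear) = log2(1 + 5.8884) = 2.7842

2.7842 bits/channel use


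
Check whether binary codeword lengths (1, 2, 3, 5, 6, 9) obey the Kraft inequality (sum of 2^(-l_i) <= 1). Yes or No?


Kraft sum = sum(2^(-l_i)) = 0.9238, need <= 1. Result: satisfied (a binary prefix-free code with these lengths exists)

Yes


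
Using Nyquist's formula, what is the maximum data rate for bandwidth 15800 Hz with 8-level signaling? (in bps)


Rate = 2 * B * log2(M) = 2 * 15800 * 3.0 = 94800.0

94800.0 bps


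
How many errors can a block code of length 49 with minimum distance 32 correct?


Correction capability = floor((d-1)/2) = floor((32-1)/2) = 15

15 errors


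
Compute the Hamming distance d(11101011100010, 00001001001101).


Count differing positions: ^ ^ ^ . . . ^ . ^ . ^ ^ ^ ^ = 9 differences

9


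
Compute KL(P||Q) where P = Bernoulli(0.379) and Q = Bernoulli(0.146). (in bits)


KL = p*log2(p/q) + (1-p)*log2((1-p)/(1-q)) = 0.379*log2(0.379/0.146) + 0.621*log2(0.621/0.854) = 0.2362

0.2362 bits


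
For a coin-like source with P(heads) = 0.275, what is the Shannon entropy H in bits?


H = -p*log2(p) - (1-p)*log2(1-p). -0.275*log2(0.275) = 0.512187; -0.725*log2(0.725) = 0.336362. H = 0.512187 + 0.336362 = 0.8485

0.8485 bits


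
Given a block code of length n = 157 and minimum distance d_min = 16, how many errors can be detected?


Detection capability = d_min - 1 = 16 - 1 = 15

15 errors


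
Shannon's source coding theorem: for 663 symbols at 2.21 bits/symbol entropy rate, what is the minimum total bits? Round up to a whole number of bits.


Minimum bits >= n * H = 663 * 2.21 = 1465.23, rounded up to a whole number of bits = 1466

1466 bits


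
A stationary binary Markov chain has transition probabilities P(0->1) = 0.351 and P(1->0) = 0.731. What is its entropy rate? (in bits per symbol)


Stationary distribution: pi_0 = p10/(p01+p10) = 0.6756, pi_1 = 0.3244. Entropy rate H' = pi_0*H(p01) + pi_1*H(p10) = 0.6756*0.935 + 0.3244*0.84 = 0.9042

0.9042 bits/symbol


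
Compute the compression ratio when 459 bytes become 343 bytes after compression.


Ratio = original / compressed = 459 / 343 = 1.3382

1.3382


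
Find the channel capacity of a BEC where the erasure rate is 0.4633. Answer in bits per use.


C = 1 - epsilon = 1 - 0.4633 = 0.5367

0.5367 bits


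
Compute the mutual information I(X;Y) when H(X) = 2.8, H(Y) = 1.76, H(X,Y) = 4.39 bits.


I(X;Y) = H(X) + H(Y) - H(X,Y) = 2.8 + 1.76 - 4.39 = 0.17

0.17 bits


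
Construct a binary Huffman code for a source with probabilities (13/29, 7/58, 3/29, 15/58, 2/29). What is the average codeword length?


Huffman construction (repeatedly merge the two least-probable nodes; each merge adds 1 bit to every symbol beneath it): 2/29 + 3/29 = 5/29; 7/58 + 5/29 = 17/58; 15/58 + 17/58 = 16/29; 13/29 + 16/29 = 1. Resulting codeword lengths (in the order the probabilities were given): (1, 3, 4, 2, 4). L_avg = sum(p_i * l_i) = 13/29*1 + 7/58*3 + 3/29*4 + 15/58*2 + 2/29*4 = 117/58 = 2.0172

2.0172 bits
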